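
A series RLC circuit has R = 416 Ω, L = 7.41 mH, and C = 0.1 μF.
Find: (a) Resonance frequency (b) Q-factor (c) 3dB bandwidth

Step 1 — Resonance: ω₀ = 1/√(LC) = 1/√(0.00741·1e-07) = 3.674e+04 rad/s.
Step 2 — f₀ = ω₀/(2π) = 5847 Hz.
Step 3 — Series Q: Q = ω₀L/R = 3.674e+04·0.00741/416 = 0.6544.
Step 4 — Bandwidth: Δω = ω₀/Q = 5.614e+04 rad/s; BW = Δω/(2π) = 8935 Hz.

(a) f₀ = 5847 Hz  (b) Q = 0.6544  (c) BW = 8935 Hz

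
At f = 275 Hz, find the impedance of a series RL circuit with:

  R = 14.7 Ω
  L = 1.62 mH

Step 1 — Angular frequency: ω = 2π·f = 2π·275 = 1728 rad/s.
Step 2 — Component impedances:
  R: Z = R = 14.7 Ω
  L: Z = jωL = j·1728·0.00162 = 0 + j2.799 Ω
Step 3 — Series combination: Z_total = R + L = 14.7 + j2.799 Ω = 14.96∠10.8° Ω.

Z = 14.7 + j2.799 Ω = 14.96∠10.8° Ω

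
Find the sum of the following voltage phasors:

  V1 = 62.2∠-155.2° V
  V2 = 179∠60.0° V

Step 1 — Convert each phasor to rectangular form:
  V1 = 62.2·(cos(-155.2°) + j·sin(-155.2°)) = -56.46 - j26.09 V
  V2 = 179·(cos(60.0°) + j·sin(60.0°)) = 89.5 + j155 V
Step 2 — Sum components: V_total = 33.04 + j128.9 V.
Step 3 — Convert to polar: |V_total| = 133.1 V, ∠V_total = 75.6°.

V_total = 133.1∠75.6° V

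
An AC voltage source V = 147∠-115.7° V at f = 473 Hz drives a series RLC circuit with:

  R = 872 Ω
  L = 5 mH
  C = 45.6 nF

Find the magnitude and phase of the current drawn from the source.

Step 1 — Angular frequency: ω = 2π·f = 2π·473 = 2972 rad/s.
Step 2 — Component impedances:
  R: Z = R = 872 Ω
  L: Z = jωL = j·2972·0.005 = 0 + j14.86 Ω
  C: Z = 1/(jωC) = -j/(ω·C) = 0 - j7379 Ω
Step 3 — Series combination: Z_total = R + L + C = 872 - j7364 Ω = 7416∠-83.2° Ω.
Step 4 — Source phasor: V = 147∠-115.7° V = -63.75 - j132.5 V.
Step 5 — Ohm's law: I = V / Z_total = (-63.75 - j132.5) / (872 - j7364) = 0.01673 - j0.01064 A.
Step 6 — Convert to polar: |I| = 0.01982 A, ∠I = -32.5°.

I = 0.01982∠-32.5° A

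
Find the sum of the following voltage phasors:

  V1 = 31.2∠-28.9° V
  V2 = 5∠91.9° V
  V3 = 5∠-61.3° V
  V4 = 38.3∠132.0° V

Step 1 — Convert each phasor to rectangular form:
  V1 = 31.2·(cos(-28.9°) + j·sin(-28.9°)) = 27.31 - j15.08 V
  V2 = 5·(cos(91.9°) + j·sin(91.9°)) = -0.1658 + j4.997 V
  V3 = 5·(cos(-61.3°) + j·sin(-61.3°)) = 2.401 - j4.386 V
  V4 = 38.3·(cos(132.0°) + j·sin(132.0°)) = -25.63 + j28.46 V
Step 2 — Sum components: V_total = 3.922 + j14 V.
Step 3 — Convert to polar: |V_total| = 14.53 V, ∠V_total = 74.3°.

V_total = 14.53∠74.3° V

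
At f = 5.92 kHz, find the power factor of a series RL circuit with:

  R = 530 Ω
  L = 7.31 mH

Step 1 — Angular frequency: ω = 2π·f = 2π·5920 = 3.72e+04 rad/s.
Step 2 — Component impedances:
  R: Z = R = 530 Ω
  L: Z = jωL = j·3.72e+04·0.00731 = 0 + j271.9 Ω
Step 3 — Series combination: Z_total = R + L = 530 + j271.9 Ω = 595.7∠27.2° Ω.
Step 4 — Power factor: PF = cos(φ) = Re(Z)/|Z| = 530/595.7 = 0.8897.
Step 5 — Type: Im(Z) = 271.9 ⇒ lagging (phase φ = 27.2°).

PF = 0.8897 (lagging, φ = 27.2°)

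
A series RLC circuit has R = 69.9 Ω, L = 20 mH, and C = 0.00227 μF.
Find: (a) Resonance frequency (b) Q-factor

Step 1 — Resonance condition Im(Z)=0 gives ω₀ = 1/√(LC).
Step 2 — ω₀ = 1/√(0.02·2.27e-09) = 1.484e+05 rad/s.
Step 3 — f₀ = ω₀/(2π) = 2.362e+04 Hz.
Step 4 — Series Q: Q = ω₀L/R = 1.484e+05·0.02/69.9 = 42.46.

(a) f₀ = 2.362e+04 Hz  (b) Q = 42.46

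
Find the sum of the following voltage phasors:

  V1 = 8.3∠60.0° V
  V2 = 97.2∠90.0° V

Step 1 — Convert each phasor to rectangular form:
  V1 = 8.3·(cos(60.0°) + j·sin(60.0°)) = 4.15 + j7.188 V
  V2 = 97.2·(cos(90.0°) + j·sin(90.0°)) = 0 + j97.2 V
Step 2 — Sum components: V_total = 4.15 + j104.4 V.
Step 3 — Convert to polar: |V_total| = 104.5 V, ∠V_total = 87.7°.

V_total = 104.5∠87.7° V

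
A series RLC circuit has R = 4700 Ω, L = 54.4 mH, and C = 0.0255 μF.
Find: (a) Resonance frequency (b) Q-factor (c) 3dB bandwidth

Step 1 — Resonance condition Im(Z)=0 gives ω₀ = 1/√(LC).
Step 2 — ω₀ = 1/√(0.0544·2.55e-08) = 2.685e+04 rad/s.
Step 3 — f₀ = ω₀/(2π) = 4273 Hz.
Step 4 — Series Q: Q = ω₀L/R = 2.685e+04·0.0544/4700 = 0.3108.
Step 5 — 3dB bandwidth: Δω = ω₀/Q = 8.64e+04 rad/s; BW = Δω/(2π) = 1.375e+04 Hz.

(a) f₀ = 4273 Hz  (b) Q = 0.3108  (c) BW = 1.375e+04 Hz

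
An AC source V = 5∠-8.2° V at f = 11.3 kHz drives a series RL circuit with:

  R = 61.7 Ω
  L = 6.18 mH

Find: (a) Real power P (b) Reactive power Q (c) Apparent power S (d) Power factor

Step 1 — Angular frequency: ω = 2π·f = 2π·1.13e+04 = 7.1e+04 rad/s.
Step 2 — Component impedances:
  R: Z = R = 61.7 Ω
  L: Z = jωL = j·7.1e+04·0.00618 = 0 + j438.8 Ω
Step 3 — Series combination: Z_total = R + L = 61.7 + j438.8 Ω = 443.1∠82.0° Ω.
Step 4 — Source phasor: V = 5∠-8.2° V = 4.949 - j0.7131 V.
Step 5 — Current: I = V / Z = -3.854e-05 - j0.01128 A = 0.01128∠-90.2° A.
Step 6 — Complex power: S = V·I* = 0.007856 + j0.05587 VA.
Step 7 — Real power: P = Re(S) = 0.007856 W.
Step 8 — Reactive power: Q = Im(S) = 0.05587 VAR.
Step 9 — Apparent power: |S| = 0.05642 VA.
Step 10 — Power factor: PF = P/|S| = 0.1392 (lagging).

(a) P = 0.007856 W  (b) Q = 0.05587 VAR  (c) S = 0.05642 VA  (d) PF = 0.1392 (lagging)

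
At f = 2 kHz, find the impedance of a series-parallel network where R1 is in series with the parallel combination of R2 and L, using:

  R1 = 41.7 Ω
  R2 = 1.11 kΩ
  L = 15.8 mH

Step 1 — Angular frequency: ω = 2π·f = 2π·2000 = 1.257e+04 rad/s.
Step 2 — Component impedances:
  R1: Z = R = 41.7 Ω
  R2: Z = R = 1110 Ω
  L: Z = jωL = j·1.257e+04·0.0158 = 0 + j198.5 Ω
Step 3 — Parallel branch: R2 || L = 1/(1/R2 + 1/L) = 34.41 + j192.4 Ω.
Step 4 — Series with R1: Z_total = R1 + (R2 || L) = 76.11 + j192.4 Ω = 206.9∠68.4° Ω.

Z = 76.11 + j192.4 Ω = 206.9∠68.4° Ω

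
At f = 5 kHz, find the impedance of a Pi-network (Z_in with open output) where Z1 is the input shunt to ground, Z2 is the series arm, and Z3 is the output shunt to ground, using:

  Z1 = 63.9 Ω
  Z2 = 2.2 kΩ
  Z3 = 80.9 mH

Step 1 — Angular frequency: ω = 2π·f = 2π·5000 = 3.142e+04 rad/s.
Step 2 — Component impedances:
  Z1: Z = R = 63.9 Ω
  Z2: Z = R = 2200 Ω
  Z3: Z = jωL = j·3.142e+04·0.0809 = 0 + j2542 Ω
Step 3 — With open output, the series arm Z2 and the output shunt Z3 appear in series to ground: Z2 + Z3 = 2200 + j2542 Ω.
Step 4 — Parallel with input shunt Z1: Z_in = Z1 || (Z2 + Z3) = 63.1 + j0.8958 Ω = 63.11∠0.8° Ω.

Z = 63.1 + j0.8958 Ω = 63.11∠0.8° Ω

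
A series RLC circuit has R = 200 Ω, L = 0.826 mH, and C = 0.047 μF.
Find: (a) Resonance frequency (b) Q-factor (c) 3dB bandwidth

Step 1 — Resonance: ω₀ = 1/√(LC) = 1/√(0.000826·4.7e-08) = 1.605e+05 rad/s.
Step 2 — f₀ = ω₀/(2π) = 2.554e+04 Hz.
Step 3 — Series Q: Q = ω₀L/R = 1.605e+05·0.000826/200 = 0.6628.
Step 4 — Bandwidth: Δω = ω₀/Q = 2.421e+05 rad/s; BW = Δω/(2π) = 3.854e+04 Hz.

(a) f₀ = 2.554e+04 Hz  (b) Q = 0.6628  (c) BW = 3.854e+04 Hz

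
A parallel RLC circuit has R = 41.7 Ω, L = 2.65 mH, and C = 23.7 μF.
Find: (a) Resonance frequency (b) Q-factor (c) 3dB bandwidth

Step 1 — Resonance: ω₀ = 1/√(LC) = 1/√(0.00265·2.37e-05) = 3990 rad/s.
Step 2 — f₀ = ω₀/(2π) = 635.1 Hz.
Step 3 — Parallel Q: Q = R/(ω₀L) = 41.7/(3990·0.00265) = 3.944.
Step 4 — Bandwidth: Δω = ω₀/Q = 1012 rad/s; BW = Δω/(2π) = 161 Hz.

(a) f₀ = 635.1 Hz  (b) Q = 3.944  (c) BW = 161 Hz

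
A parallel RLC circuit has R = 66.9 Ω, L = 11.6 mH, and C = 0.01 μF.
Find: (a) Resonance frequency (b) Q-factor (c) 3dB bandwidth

Step 1 — Resonance: ω₀ = 1/√(LC) = 1/√(0.0116·1e-08) = 9.285e+04 rad/s.
Step 2 — f₀ = ω₀/(2π) = 1.478e+04 Hz.
Step 3 — Parallel Q: Q = R/(ω₀L) = 66.9/(9.285e+04·0.0116) = 0.06212.
Step 4 — Bandwidth: Δω = ω₀/Q = 1.495e+06 rad/s; BW = Δω/(2π) = 2.379e+05 Hz.

(a) f₀ = 1.478e+04 Hz  (b) Q = 0.06212  (c) BW = 2.379e+05 Hz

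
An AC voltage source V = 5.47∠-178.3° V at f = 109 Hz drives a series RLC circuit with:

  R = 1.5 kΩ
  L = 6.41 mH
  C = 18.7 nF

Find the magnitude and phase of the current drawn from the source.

Step 1 — Angular frequency: ω = 2π·f = 2π·109 = 684.9 rad/s.
Step 2 — Component impedances:
  R: Z = R = 1500 Ω
  L: Z = jωL = j·684.9·0.00641 = 0 + j4.39 Ω
  C: Z = 1/(jωC) = -j/(ω·C) = 0 - j7.808e+04 Ω
Step 3 — Series combination: Z_total = R + L + C = 1500 - j7.808e+04 Ω = 7.809e+04∠-88.9° Ω.
Step 4 — Source phasor: V = 5.47∠-178.3° V = -5.468 - j0.1623 V.
Step 5 — Ohm's law: I = V / Z_total = (-5.468 - j0.1623) / (1500 - j7.808e+04) = 7.328e-07 - j7.004e-05 A.
Step 6 — Convert to polar: |I| = 7.005e-05 A, ∠I = -89.4°.

I = 7.005e-05∠-89.4° A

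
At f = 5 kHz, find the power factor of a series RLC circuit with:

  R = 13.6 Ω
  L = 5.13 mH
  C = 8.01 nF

Step 1 — Angular frequency: ω = 2π·f = 2π·5000 = 3.142e+04 rad/s.
Step 2 — Component impedances:
  R: Z = R = 13.6 Ω
  L: Z = jωL = j·3.142e+04·0.00513 = 0 + j161.2 Ω
  C: Z = 1/(jωC) = -j/(ω·C) = 0 - j3974 Ω
Step 3 — Series combination: Z_total = R + L + C = 13.6 - j3813 Ω = 3813∠-89.8° Ω.
Step 4 — Power factor: PF = cos(φ) = Re(Z)/|Z| = 13.6/3813 = 0.003567.
Step 5 — Type: Im(Z) = -3813 ⇒ leading (phase φ = -89.8°).

PF = 0.003567 (leading, φ = -89.8°)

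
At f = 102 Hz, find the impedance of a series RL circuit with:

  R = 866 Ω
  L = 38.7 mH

Step 1 — Angular frequency: ω = 2π·f = 2π·102 = 640.9 rad/s.
Step 2 — Component impedances:
  R: Z = R = 866 Ω
  L: Z = jωL = j·640.9·0.0387 = 0 + j24.8 Ω
Step 3 — Series combination: Z_total = R + L = 866 + j24.8 Ω = 866.4∠1.6° Ω.

Z = 866 + j24.8 Ω = 866.4∠1.6° Ω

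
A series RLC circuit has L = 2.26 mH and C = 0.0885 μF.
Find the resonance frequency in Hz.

Step 1 — Resonance condition Im(Z)=0 gives ω₀ = 1/√(LC).
Step 2 — ω₀ = 1/√(0.00226·8.85e-08) = 7.071e+04 rad/s.
Step 3 — f₀ = ω₀/(2π) = 1.125e+04 Hz.

f₀ = 1.125e+04 Hz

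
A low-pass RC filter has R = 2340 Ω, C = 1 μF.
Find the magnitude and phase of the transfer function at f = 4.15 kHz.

Step 1 — Angular frequency: ω = 2π·4150 = 2.608e+04 rad/s.
Step 2 — Transfer function: H(jω) = 1/(1 + jωRC).
Step 3 — Denominator: 1 + jωRC = 1 + j·2.608e+04·2340·1e-06 = 1 + j61.02.
Step 4 — H = 0.0002685 - j0.01638.
Step 5 — Magnitude: |H| = 0.01639 (-35.7 dB); phase: φ = -89.1°.

|H| = 0.01639 (-35.7 dB), φ = -89.1°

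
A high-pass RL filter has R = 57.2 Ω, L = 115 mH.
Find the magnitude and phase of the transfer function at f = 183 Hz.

Step 1 — Angular frequency: ω = 2π·183 = 1150 rad/s.
Step 2 — Transfer function: H(jω) = jωL/(R + jωL).
Step 3 — Numerator jωL = j·132.2; denominator R + jωL = 57.2 + j132.2.
Step 4 — H = 0.8424 + j0.3644.
Step 5 — Magnitude: |H| = 0.9178 (-0.7 dB); phase: φ = 23.4°.

|H| = 0.9178 (-0.7 dB), φ = 23.4°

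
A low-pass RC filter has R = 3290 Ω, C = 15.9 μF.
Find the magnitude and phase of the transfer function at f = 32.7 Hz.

Step 1 — Angular frequency: ω = 2π·32.7 = 205.5 rad/s.
Step 2 — Transfer function: H(jω) = 1/(1 + jωRC).
Step 3 — Denominator: 1 + jωRC = 1 + j·205.5·3290·1.59e-05 = 1 + j10.75.
Step 4 — H = 0.008583 - j0.09224.
Step 5 — Magnitude: |H| = 0.09264 (-20.7 dB); phase: φ = -84.7°.

|H| = 0.09264 (-20.7 dB), φ = -84.7°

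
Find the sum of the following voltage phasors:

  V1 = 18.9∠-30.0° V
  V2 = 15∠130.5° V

Step 1 — Convert each phasor to rectangular form:
  V1 = 18.9·(cos(-30.0°) + j·sin(-30.0°)) = 16.37 - j9.45 V
  V2 = 15·(cos(130.5°) + j·sin(130.5°)) = -9.742 + j11.41 V
Step 2 — Sum components: V_total = 6.626 + j1.956 V.
Step 3 — Convert to polar: |V_total| = 6.909 V, ∠V_total = 16.4°.

V_total = 6.909∠16.4° V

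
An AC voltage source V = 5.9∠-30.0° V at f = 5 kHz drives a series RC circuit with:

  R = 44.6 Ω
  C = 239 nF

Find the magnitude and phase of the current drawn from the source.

Step 1 — Angular frequency: ω = 2π·f = 2π·5000 = 3.142e+04 rad/s.
Step 2 — Component impedances:
  R: Z = R = 44.6 Ω
  C: Z = 1/(jωC) = -j/(ω·C) = 0 - j133.2 Ω
Step 3 — Series combination: Z_total = R + C = 44.6 - j133.2 Ω = 140.5∠-71.5° Ω.
Step 4 — Source phasor: V = 5.9∠-30.0° V = 5.11 - j2.95 V.
Step 5 — Ohm's law: I = V / Z_total = (5.11 - j2.95) / (44.6 - j133.2) = 0.03147 + j0.02783 A.
Step 6 — Convert to polar: |I| = 0.04201 A, ∠I = 41.5°.

I = 0.04201∠41.5° A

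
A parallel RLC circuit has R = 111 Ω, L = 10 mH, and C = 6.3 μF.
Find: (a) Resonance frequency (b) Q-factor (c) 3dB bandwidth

Step 1 — Resonance: ω₀ = 1/√(LC) = 1/√(0.01·6.3e-06) = 3984 rad/s.
Step 2 — f₀ = ω₀/(2π) = 634.1 Hz.
Step 3 — Parallel Q: Q = R/(ω₀L) = 111/(3984·0.01) = 2.786.
Step 4 — Bandwidth: Δω = ω₀/Q = 1430 rad/s; BW = Δω/(2π) = 227.6 Hz.

(a) f₀ = 634.1 Hz  (b) Q = 2.786  (c) BW = 227.6 Hz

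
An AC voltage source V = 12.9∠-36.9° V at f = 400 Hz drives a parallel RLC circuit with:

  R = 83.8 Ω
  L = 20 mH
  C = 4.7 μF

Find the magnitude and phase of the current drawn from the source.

Step 1 — Angular frequency: ω = 2π·f = 2π·400 = 2513 rad/s.
Step 2 — Component impedances:
  R: Z = R = 83.8 Ω
  L: Z = jωL = j·2513·0.02 = 0 + j50.27 Ω
  C: Z = 1/(jωC) = -j/(ω·C) = 0 - j84.66 Ω
Step 3 — Parallel combination: 1/Z_total = 1/R + 1/L + 1/C; Z_total = 57.45 + j38.91 Ω = 69.38∠34.1° Ω.
Step 4 — Source phasor: V = 12.9∠-36.9° V = 10.32 - j7.745 V.
Step 5 — Ohm's law: I = V / Z_total = (10.32 - j7.745) / (57.45 + j38.91) = 0.0605 - j0.1758 A.
Step 6 — Convert to polar: |I| = 0.1859 A, ∠I = -71.0°.

I = 0.1859∠-71.0° A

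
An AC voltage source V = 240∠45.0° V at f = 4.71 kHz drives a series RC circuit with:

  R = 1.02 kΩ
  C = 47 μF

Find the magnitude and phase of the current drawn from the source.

Step 1 — Angular frequency: ω = 2π·f = 2π·4710 = 2.959e+04 rad/s.
Step 2 — Component impedances:
  R: Z = R = 1020 Ω
  C: Z = 1/(jωC) = -j/(ω·C) = 0 - j0.719 Ω
Step 3 — Series combination: Z_total = R + C = 1020 - j0.719 Ω = 1020∠-0.0° Ω.
Step 4 — Source phasor: V = 240∠45.0° V = 169.7 + j169.7 V.
Step 5 — Ohm's law: I = V / Z_total = (169.7 + j169.7) / (1020 - j0.719) = 0.1663 + j0.1665 A.
Step 6 — Convert to polar: |I| = 0.2353 A, ∠I = 45.0°.

I = 0.2353∠45.0° A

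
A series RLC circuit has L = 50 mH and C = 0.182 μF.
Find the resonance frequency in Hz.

Step 1 — Resonance condition Im(Z)=0 gives ω₀ = 1/√(LC).
Step 2 — ω₀ = 1/√(0.05·1.82e-07) = 1.048e+04 rad/s.
Step 3 — f₀ = ω₀/(2π) = 1668 Hz.

f₀ = 1668 Hz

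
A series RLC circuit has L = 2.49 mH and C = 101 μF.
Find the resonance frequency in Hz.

Step 1 — Resonance condition Im(Z)=0 gives ω₀ = 1/√(LC).
Step 2 — ω₀ = 1/√(0.00249·0.000101) = 1994 rad/s.
Step 3 — f₀ = ω₀/(2π) = 317.4 Hz.

f₀ = 317.4 Hz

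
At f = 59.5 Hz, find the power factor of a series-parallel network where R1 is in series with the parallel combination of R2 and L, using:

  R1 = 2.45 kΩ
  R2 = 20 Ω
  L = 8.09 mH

Step 1 — Angular frequency: ω = 2π·f = 2π·59.5 = 373.8 rad/s.
Step 2 — Component impedances:
  R1: Z = R = 2450 Ω
  R2: Z = R = 20 Ω
  L: Z = jωL = j·373.8·0.00809 = 0 + j3.024 Ω
Step 3 — Parallel branch: R2 || L = 1/(1/R2 + 1/L) = 0.4471 + j2.957 Ω.
Step 4 — Series with R1: Z_total = R1 + (R2 || L) = 2450 + j2.957 Ω = 2450∠0.1° Ω.
Step 5 — Power factor: PF = cos(φ) = Re(Z)/|Z| = 2450/2450 = 1.
Step 6 — Type: Im(Z) = 2.957 ⇒ lagging (phase φ = 0.1°).

PF = 1 (lagging, φ = 0.1°)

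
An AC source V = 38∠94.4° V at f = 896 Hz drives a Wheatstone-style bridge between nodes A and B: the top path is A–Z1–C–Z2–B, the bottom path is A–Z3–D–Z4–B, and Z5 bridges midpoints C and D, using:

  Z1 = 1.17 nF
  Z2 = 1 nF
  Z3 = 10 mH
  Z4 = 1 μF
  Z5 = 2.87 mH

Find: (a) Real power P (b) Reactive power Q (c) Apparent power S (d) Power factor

Step 1 — Angular frequency: ω = 2π·f = 2π·896 = 5630 rad/s.
Step 2 — Component impedances:
  Z1: Z = 1/(jωC) = -j/(ω·C) = 0 - j1.518e+05 Ω
  Z2: Z = 1/(jωC) = -j/(ω·C) = 0 - j1.776e+05 Ω
  Z3: Z = jωL = j·5630·0.01 = 0 + j56.3 Ω
  Z4: Z = 1/(jωC) = -j/(ω·C) = 0 - j177.6 Ω
  Z5: Z = jωL = j·5630·0.00287 = 0 + j16.16 Ω
Step 3 — Bridge requires nodal analysis (the Z5 bridge couples midpoints C and D, so the two paths cannot be reduced to a simple series/parallel combination). Setting node B to ground and injecting 1 A at node A, the 3-node admittance system at A, C, D solves to V_A = Z_AB = 0 - j121.1 Ω = 121.1∠-90.0° Ω.
Step 4 — Source phasor: V = 38∠94.4° V = -2.915 + j37.89 V.
Step 5 — Current: I = V / Z = -0.3128 - j0.02407 A = 0.3137∠-175.6° A.
Step 6 — Complex power: S = V·I* = 0 - j11.92 VA.
Step 7 — Real power: P = Re(S) = 0 W.
Step 8 — Reactive power: Q = Im(S) = -11.92 VAR.
Step 9 — Apparent power: |S| = 11.92 VA.
Step 10 — Power factor: PF = P/|S| = 0 (leading).

(a) P = 0 W  (b) Q = -11.92 VAR  (c) S = 11.92 VA  (d) PF = 0 (leading)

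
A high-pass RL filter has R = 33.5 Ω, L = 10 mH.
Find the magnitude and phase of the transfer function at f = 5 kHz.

Step 1 — Angular frequency: ω = 2π·5000 = 3.142e+04 rad/s.
Step 2 — Transfer function: H(jω) = jωL/(R + jωL).
Step 3 — Numerator jωL = j·314.2; denominator R + jωL = 33.5 + j314.2.
Step 4 — H = 0.9888 + j0.1054.
Step 5 — Magnitude: |H| = 0.9944 (-0.0 dB); phase: φ = 6.1°.

|H| = 0.9944 (-0.0 dB), φ = 6.1°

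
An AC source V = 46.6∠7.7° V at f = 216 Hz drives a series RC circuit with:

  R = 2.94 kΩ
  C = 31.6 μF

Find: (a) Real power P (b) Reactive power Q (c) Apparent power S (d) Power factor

Step 1 — Angular frequency: ω = 2π·f = 2π·216 = 1357 rad/s.
Step 2 — Component impedances:
  R: Z = R = 2940 Ω
  C: Z = 1/(jωC) = -j/(ω·C) = 0 - j23.32 Ω
Step 3 — Series combination: Z_total = R + C = 2940 - j23.32 Ω = 2940∠-0.5° Ω.
Step 4 — Source phasor: V = 46.6∠7.7° V = 46.18 + j6.244 V.
Step 5 — Current: I = V / Z = 0.01569 + j0.002248 A = 0.01585∠8.2° A.
Step 6 — Complex power: S = V·I* = 0.7386 - j0.005858 VA.
Step 7 — Real power: P = Re(S) = 0.7386 W.
Step 8 — Reactive power: Q = Im(S) = -0.005858 VAR.
Step 9 — Apparent power: |S| = 0.7386 VA.
Step 10 — Power factor: PF = P/|S| = 1 (leading).

(a) P = 0.7386 W  (b) Q = -0.005858 VAR  (c) S = 0.7386 VA  (d) PF = 1 (leading)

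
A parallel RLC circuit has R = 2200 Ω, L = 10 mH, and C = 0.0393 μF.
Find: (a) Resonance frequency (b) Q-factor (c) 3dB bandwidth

Step 1 — Resonance: ω₀ = 1/√(LC) = 1/√(0.01·3.93e-08) = 5.044e+04 rad/s.
Step 2 — f₀ = ω₀/(2π) = 8028 Hz.
Step 3 — Parallel Q: Q = R/(ω₀L) = 2200/(5.044e+04·0.01) = 4.361.
Step 4 — Bandwidth: Δω = ω₀/Q = 1.157e+04 rad/s; BW = Δω/(2π) = 1841 Hz.

(a) f₀ = 8028 Hz  (b) Q = 4.361  (c) BW = 1841 Hz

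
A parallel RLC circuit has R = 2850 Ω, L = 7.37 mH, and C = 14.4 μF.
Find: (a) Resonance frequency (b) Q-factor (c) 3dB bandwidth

Step 1 — Resonance: ω₀ = 1/√(LC) = 1/√(0.00737·1.44e-05) = 3070 rad/s.
Step 2 — f₀ = ω₀/(2π) = 488.5 Hz.
Step 3 — Parallel Q: Q = R/(ω₀L) = 2850/(3070·0.00737) = 126.
Step 4 — Bandwidth: Δω = ω₀/Q = 24.37 rad/s; BW = Δω/(2π) = 3.878 Hz.

(a) f₀ = 488.5 Hz  (b) Q = 126  (c) BW = 3.878 Hz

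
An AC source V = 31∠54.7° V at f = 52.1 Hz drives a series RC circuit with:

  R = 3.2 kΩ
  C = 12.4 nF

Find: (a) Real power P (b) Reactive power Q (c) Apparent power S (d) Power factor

Step 1 — Angular frequency: ω = 2π·f = 2π·52.1 = 327.4 rad/s.
Step 2 — Component impedances:
  R: Z = R = 3200 Ω
  C: Z = 1/(jωC) = -j/(ω·C) = 0 - j2.464e+05 Ω
Step 3 — Series combination: Z_total = R + C = 3200 - j2.464e+05 Ω = 2.464e+05∠-89.3° Ω.
Step 4 — Source phasor: V = 31∠54.7° V = 17.91 + j25.3 V.
Step 5 — Current: I = V / Z = -0.0001017 + j7.404e-05 A = 0.0001258∠144.0° A.
Step 6 — Complex power: S = V·I* = 5.066e-05 - j0.0039 VA.
Step 7 — Real power: P = Re(S) = 5.066e-05 W.
Step 8 — Reactive power: Q = Im(S) = -0.0039 VAR.
Step 9 — Apparent power: |S| = 0.003901 VA.
Step 10 — Power factor: PF = P/|S| = 0.01299 (leading).

(a) P = 5.066e-05 W  (b) Q = -0.0039 VAR  (c) S = 0.003901 VA  (d) PF = 0.01299 (leading)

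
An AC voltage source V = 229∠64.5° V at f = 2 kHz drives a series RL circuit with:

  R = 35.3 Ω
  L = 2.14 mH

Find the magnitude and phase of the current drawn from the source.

Step 1 — Angular frequency: ω = 2π·f = 2π·2000 = 1.257e+04 rad/s.
Step 2 — Component impedances:
  R: Z = R = 35.3 Ω
  L: Z = jωL = j·1.257e+04·0.00214 = 0 + j26.89 Ω
Step 3 — Series combination: Z_total = R + L = 35.3 + j26.89 Ω = 44.38∠37.3° Ω.
Step 4 — Source phasor: V = 229∠64.5° V = 98.59 + j206.7 V.
Step 5 — Ohm's law: I = V / Z_total = (98.59 + j206.7) / (35.3 + j26.89) = 4.59 + j2.359 A.
Step 6 — Convert to polar: |I| = 5.16 A, ∠I = 27.2°.

I = 5.16∠27.2° A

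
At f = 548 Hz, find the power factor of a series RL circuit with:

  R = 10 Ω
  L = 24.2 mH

Step 1 — Angular frequency: ω = 2π·f = 2π·548 = 3443 rad/s.
Step 2 — Component impedances:
  R: Z = R = 10 Ω
  L: Z = jωL = j·3443·0.0242 = 0 + j83.33 Ω
Step 3 — Series combination: Z_total = R + L = 10 + j83.33 Ω = 83.92∠83.2° Ω.
Step 4 — Power factor: PF = cos(φ) = Re(Z)/|Z| = 10/83.92 = 0.1192.
Step 5 — Type: Im(Z) = 83.33 ⇒ lagging (phase φ = 83.2°).

PF = 0.1192 (lagging, φ = 83.2°)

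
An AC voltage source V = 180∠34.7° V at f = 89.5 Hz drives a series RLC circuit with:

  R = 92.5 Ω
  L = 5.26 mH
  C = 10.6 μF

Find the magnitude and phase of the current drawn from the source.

Step 1 — Angular frequency: ω = 2π·f = 2π·89.5 = 562.3 rad/s.
Step 2 — Component impedances:
  R: Z = R = 92.5 Ω
  L: Z = jωL = j·562.3·0.00526 = 0 + j2.958 Ω
  C: Z = 1/(jωC) = -j/(ω·C) = 0 - j167.8 Ω
Step 3 — Series combination: Z_total = R + L + C = 92.5 - j164.8 Ω = 189∠-60.7° Ω.
Step 4 — Source phasor: V = 180∠34.7° V = 148 + j102.5 V.
Step 5 — Ohm's law: I = V / Z_total = (148 + j102.5) / (92.5 - j164.8) = -0.08956 + j0.9482 A.
Step 6 — Convert to polar: |I| = 0.9524 A, ∠I = 95.4°.

I = 0.9524∠95.4° A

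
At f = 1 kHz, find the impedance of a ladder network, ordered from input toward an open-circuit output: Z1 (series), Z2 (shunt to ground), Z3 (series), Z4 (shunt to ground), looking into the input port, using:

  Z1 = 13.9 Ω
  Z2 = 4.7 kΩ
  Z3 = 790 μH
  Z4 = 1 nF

Step 1 — Angular frequency: ω = 2π·f = 2π·1000 = 6283 rad/s.
Step 2 — Component impedances:
  Z1: Z = R = 13.9 Ω
  Z2: Z = R = 4700 Ω
  Z3: Z = jωL = j·6283·0.00079 = 0 + j4.964 Ω
  Z4: Z = 1/(jωC) = -j/(ω·C) = 0 - j1.592e+05 Ω
Step 3 — Ladder network (open output): work backward from the far end, alternating series and parallel combinations. Z_in = 4710 - j138.7 Ω = 4712∠-1.7° Ω.

Z = 4710 - j138.7 Ω = 4712∠-1.7° Ω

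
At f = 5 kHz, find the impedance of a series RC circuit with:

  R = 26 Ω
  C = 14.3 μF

Step 1 — Angular frequency: ω = 2π·f = 2π·5000 = 3.142e+04 rad/s.
Step 2 — Component impedances:
  R: Z = R = 26 Ω
  C: Z = 1/(jωC) = -j/(ω·C) = 0 - j2.226 Ω
Step 3 — Series combination: Z_total = R + C = 26 - j2.226 Ω = 26.1∠-4.9° Ω.

Z = 26 - j2.226 Ω = 26.1∠-4.9° Ω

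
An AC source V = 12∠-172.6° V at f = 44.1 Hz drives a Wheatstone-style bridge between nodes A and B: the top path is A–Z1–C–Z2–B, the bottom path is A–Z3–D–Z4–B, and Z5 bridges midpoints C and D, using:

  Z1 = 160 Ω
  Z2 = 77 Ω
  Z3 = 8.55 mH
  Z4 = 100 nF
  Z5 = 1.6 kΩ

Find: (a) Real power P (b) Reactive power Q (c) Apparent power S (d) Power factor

Step 1 — Angular frequency: ω = 2π·f = 2π·44.1 = 277.1 rad/s.
Step 2 — Component impedances:
  Z1: Z = R = 160 Ω
  Z2: Z = R = 77 Ω
  Z3: Z = jωL = j·277.1·0.00855 = 0 + j2.369 Ω
  Z4: Z = 1/(jωC) = -j/(ω·C) = 0 - j3.609e+04 Ω
  Z5: Z = R = 1600 Ω
Step 3 — Bridge requires nodal analysis (the Z5 bridge couples midpoints C and D, so the two paths cannot be reduced to a simple series/parallel combination). Setting node B to ground and injecting 1 A at node A, the 3-node admittance system at A, C, D solves to V_A = Z_AB = 222.4 - j1.352 Ω = 222.4∠-0.3° Ω.
Step 4 — Source phasor: V = 12∠-172.6° V = -11.9 - j1.546 V.
Step 5 — Current: I = V / Z = -0.05345 - j0.007273 A = 0.05395∠-172.3° A.
Step 6 — Complex power: S = V·I* = 0.6473 - j0.003933 VA.
Step 7 — Real power: P = Re(S) = 0.6473 W.
Step 8 — Reactive power: Q = Im(S) = -0.003933 VAR.
Step 9 — Apparent power: |S| = 0.6473 VA.
Step 10 — Power factor: PF = P/|S| = 1 (leading).

(a) P = 0.6473 W  (b) Q = -0.003933 VAR  (c) S = 0.6473 VA  (d) PF = 1 (leading)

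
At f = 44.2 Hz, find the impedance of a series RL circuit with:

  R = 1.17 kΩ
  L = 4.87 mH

Step 1 — Angular frequency: ω = 2π·f = 2π·44.2 = 277.7 rad/s.
Step 2 — Component impedances:
  R: Z = R = 1170 Ω
  L: Z = jωL = j·277.7·0.00487 = 0 + j1.352 Ω
Step 3 — Series combination: Z_total = R + L = 1170 + j1.352 Ω = 1170∠0.1° Ω.

Z = 1170 + j1.352 Ω = 1170∠0.1° Ω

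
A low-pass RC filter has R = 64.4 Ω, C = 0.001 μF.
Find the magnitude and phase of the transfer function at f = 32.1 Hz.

Step 1 — Angular frequency: ω = 2π·32.1 = 201.7 rad/s.
Step 2 — Transfer function: H(jω) = 1/(1 + jωRC).
Step 3 — Denominator: 1 + jωRC = 1 + j·201.7·64.4·1e-09 = 1 + j1.299e-05.
Step 4 — H = 1 - j1.299e-05.
Step 5 — Magnitude: |H| = 1 (-0.0 dB); phase: φ = -0.0°.

|H| = 1 (-0.0 dB), φ = -0.0°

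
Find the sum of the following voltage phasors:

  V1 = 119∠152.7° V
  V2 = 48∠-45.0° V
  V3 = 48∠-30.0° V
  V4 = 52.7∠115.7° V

Step 1 — Convert each phasor to rectangular form:
  V1 = 119·(cos(152.7°) + j·sin(152.7°)) = -105.7 + j54.58 V
  V2 = 48·(cos(-45.0°) + j·sin(-45.0°)) = 33.94 - j33.94 V
  V3 = 48·(cos(-30.0°) + j·sin(-30.0°)) = 41.57 - j24 V
  V4 = 52.7·(cos(115.7°) + j·sin(115.7°)) = -22.85 + j47.49 V
Step 2 — Sum components: V_total = -53.09 + j44.12 V.
Step 3 — Convert to polar: |V_total| = 69.03 V, ∠V_total = 140.3°.

V_total = 69.03∠140.3° V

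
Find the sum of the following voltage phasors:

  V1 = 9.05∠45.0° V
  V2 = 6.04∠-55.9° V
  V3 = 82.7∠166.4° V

Step 1 — Convert each phasor to rectangular form:
  V1 = 9.05·(cos(45.0°) + j·sin(45.0°)) = 6.399 + j6.399 V
  V2 = 6.04·(cos(-55.9°) + j·sin(-55.9°)) = 3.386 - j5.001 V
  V3 = 82.7·(cos(166.4°) + j·sin(166.4°)) = -80.38 + j19.45 V
Step 2 — Sum components: V_total = -70.6 + j20.84 V.
Step 3 — Convert to polar: |V_total| = 73.61 V, ∠V_total = 163.6°.

V_total = 73.61∠163.6° V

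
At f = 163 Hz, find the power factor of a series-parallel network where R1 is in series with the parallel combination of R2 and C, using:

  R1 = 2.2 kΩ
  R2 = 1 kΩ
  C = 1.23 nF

Step 1 — Angular frequency: ω = 2π·f = 2π·163 = 1024 rad/s.
Step 2 — Component impedances:
  R1: Z = R = 2200 Ω
  R2: Z = R = 1000 Ω
  C: Z = 1/(jωC) = -j/(ω·C) = 0 - j7.938e+05 Ω
Step 3 — Parallel branch: R2 || C = 1/(1/R2 + 1/C) = 1000 - j1.26 Ω.
Step 4 — Series with R1: Z_total = R1 + (R2 || C) = 3200 - j1.26 Ω = 3200∠-0.0° Ω.
Step 5 — Power factor: PF = cos(φ) = Re(Z)/|Z| = 3200/3200 = 1.
Step 6 — Type: Im(Z) = -1.26 ⇒ leading (phase φ = -0.0°).

PF = 1 (leading, φ = -0.0°)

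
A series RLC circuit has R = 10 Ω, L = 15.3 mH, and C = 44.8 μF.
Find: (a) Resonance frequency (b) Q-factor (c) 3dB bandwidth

Step 1 — Resonance: ω₀ = 1/√(LC) = 1/√(0.0153·4.48e-05) = 1208 rad/s.
Step 2 — f₀ = ω₀/(2π) = 192.2 Hz.
Step 3 — Series Q: Q = ω₀L/R = 1208·0.0153/10 = 1.848.
Step 4 — Bandwidth: Δω = ω₀/Q = 653.6 rad/s; BW = Δω/(2π) = 104 Hz.

(a) f₀ = 192.2 Hz  (b) Q = 1.848  (c) BW = 104 Hz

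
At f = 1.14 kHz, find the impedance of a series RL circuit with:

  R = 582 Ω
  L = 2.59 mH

Step 1 — Angular frequency: ω = 2π·f = 2π·1140 = 7163 rad/s.
Step 2 — Component impedances:
  R: Z = R = 582 Ω
  L: Z = jωL = j·7163·0.00259 = 0 + j18.55 Ω
Step 3 — Series combination: Z_total = R + L = 582 + j18.55 Ω = 582.3∠1.8° Ω.

Z = 582 + j18.55 Ω = 582.3∠1.8° Ω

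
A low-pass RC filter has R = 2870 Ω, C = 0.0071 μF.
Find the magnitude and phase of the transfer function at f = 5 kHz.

Step 1 — Angular frequency: ω = 2π·5000 = 3.142e+04 rad/s.
Step 2 — Transfer function: H(jω) = 1/(1 + jωRC).
Step 3 — Denominator: 1 + jωRC = 1 + j·3.142e+04·2870·7.1e-09 = 1 + j0.6402.
Step 4 — H = 0.7093 - j0.4541.
Step 5 — Magnitude: |H| = 0.8422 (-1.5 dB); phase: φ = -32.6°.

|H| = 0.8422 (-1.5 dB), φ = -32.6°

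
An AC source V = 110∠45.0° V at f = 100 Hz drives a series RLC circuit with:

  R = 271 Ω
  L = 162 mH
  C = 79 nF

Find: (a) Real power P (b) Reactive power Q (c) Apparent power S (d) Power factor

Step 1 — Angular frequency: ω = 2π·f = 2π·100 = 628.3 rad/s.
Step 2 — Component impedances:
  R: Z = R = 271 Ω
  L: Z = jωL = j·628.3·0.162 = 0 + j101.8 Ω
  C: Z = 1/(jωC) = -j/(ω·C) = 0 - j2.015e+04 Ω
Step 3 — Series combination: Z_total = R + L + C = 271 - j2.004e+04 Ω = 2.005e+04∠-89.2° Ω.
Step 4 — Source phasor: V = 110∠45.0° V = 77.78 + j77.78 V.
Step 5 — Current: I = V / Z = -0.003827 + j0.003932 A = 0.005487∠134.2° A.
Step 6 — Complex power: S = V·I* = 0.00816 - j0.6035 VA.
Step 7 — Real power: P = Re(S) = 0.00816 W.
Step 8 — Reactive power: Q = Im(S) = -0.6035 VAR.
Step 9 — Apparent power: |S| = 0.6036 VA.
Step 10 — Power factor: PF = P/|S| = 0.01352 (leading).

(a) P = 0.00816 W  (b) Q = -0.6035 VAR  (c) S = 0.6036 VA  (d) PF = 0.01352 (leading)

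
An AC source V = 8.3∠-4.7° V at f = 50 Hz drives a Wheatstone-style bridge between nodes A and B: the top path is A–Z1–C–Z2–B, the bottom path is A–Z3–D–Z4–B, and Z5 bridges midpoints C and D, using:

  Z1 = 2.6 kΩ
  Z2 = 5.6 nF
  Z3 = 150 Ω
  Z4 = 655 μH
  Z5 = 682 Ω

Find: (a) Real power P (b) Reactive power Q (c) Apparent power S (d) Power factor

Step 1 — Angular frequency: ω = 2π·f = 2π·50 = 314.2 rad/s.
Step 2 — Component impedances:
  Z1: Z = R = 2600 Ω
  Z2: Z = 1/(jωC) = -j/(ω·C) = 0 - j5.684e+05 Ω
  Z3: Z = R = 150 Ω
  Z4: Z = jωL = j·314.2·0.000655 = 0 + j0.2058 Ω
  Z5: Z = R = 682 Ω
Step 3 — Bridge requires nodal analysis (the Z5 bridge couples midpoints C and D, so the two paths cannot be reduced to a simple series/parallel combination). Setting node B to ground and injecting 1 A at node A, the 3-node admittance system at A, C, D solves to V_A = Z_AB = 143.4 + j0.2042 Ω = 143.4∠0.1° Ω.
Step 4 — Source phasor: V = 8.3∠-4.7° V = 8.272 - j0.6801 V.
Step 5 — Current: I = V / Z = 0.05766 - j0.004823 A = 0.05786∠-4.8° A.
Step 6 — Complex power: S = V·I* = 0.4803 + j0.0006837 VA.
Step 7 — Real power: P = Re(S) = 0.4803 W.
Step 8 — Reactive power: Q = Im(S) = 0.0006837 VAR.
Step 9 — Apparent power: |S| = 0.4803 VA.
Step 10 — Power factor: PF = P/|S| = 1 (lagging).

(a) P = 0.4803 W  (b) Q = 0.0006837 VAR  (c) S = 0.4803 VA  (d) PF = 1 (lagging)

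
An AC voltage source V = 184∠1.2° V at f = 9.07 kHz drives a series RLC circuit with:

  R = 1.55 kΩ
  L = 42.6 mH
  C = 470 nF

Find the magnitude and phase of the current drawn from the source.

Step 1 — Angular frequency: ω = 2π·f = 2π·9070 = 5.699e+04 rad/s.
Step 2 — Component impedances:
  R: Z = R = 1550 Ω
  L: Z = jωL = j·5.699e+04·0.0426 = 0 + j2428 Ω
  C: Z = 1/(jωC) = -j/(ω·C) = 0 - j37.33 Ω
Step 3 — Series combination: Z_total = R + L + C = 1550 + j2390 Ω = 2849∠57.0° Ω.
Step 4 — Source phasor: V = 184∠1.2° V = 184 + j3.853 V.
Step 5 — Ohm's law: I = V / Z_total = (184 + j3.853) / (1550 + j2390) = 0.03627 - j0.05344 A.
Step 6 — Convert to polar: |I| = 0.06459 A, ∠I = -55.8°.

I = 0.06459∠-55.8° A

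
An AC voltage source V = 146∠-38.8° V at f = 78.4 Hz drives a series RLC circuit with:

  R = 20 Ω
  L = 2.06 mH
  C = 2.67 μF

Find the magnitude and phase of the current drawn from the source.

Step 1 — Angular frequency: ω = 2π·f = 2π·78.4 = 492.6 rad/s.
Step 2 — Component impedances:
  R: Z = R = 20 Ω
  L: Z = jωL = j·492.6·0.00206 = 0 + j1.015 Ω
  C: Z = 1/(jωC) = -j/(ω·C) = 0 - j760.3 Ω
Step 3 — Series combination: Z_total = R + L + C = 20 - j759.3 Ω = 759.6∠-88.5° Ω.
Step 4 — Source phasor: V = 146∠-38.8° V = 113.8 - j91.48 V.
Step 5 — Ohm's law: I = V / Z_total = (113.8 - j91.48) / (20 - j759.3) = 0.1243 + j0.1466 A.
Step 6 — Convert to polar: |I| = 0.1922 A, ∠I = 49.7°.

I = 0.1922∠49.7° A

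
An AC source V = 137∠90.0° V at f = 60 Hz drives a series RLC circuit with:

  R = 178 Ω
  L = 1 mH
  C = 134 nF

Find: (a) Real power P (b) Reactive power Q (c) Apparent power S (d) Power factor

Step 1 — Angular frequency: ω = 2π·f = 2π·60 = 377 rad/s.
Step 2 — Component impedances:
  R: Z = R = 178 Ω
  L: Z = jωL = j·377·0.001 = 0 + j0.377 Ω
  C: Z = 1/(jωC) = -j/(ω·C) = 0 - j1.98e+04 Ω
Step 3 — Series combination: Z_total = R + L + C = 178 - j1.98e+04 Ω = 1.98e+04∠-89.5° Ω.
Step 4 — Source phasor: V = 137∠90.0° V = 0 + j137 V.
Step 5 — Current: I = V / Z = -0.00692 + j6.223e-05 A = 0.006921∠179.5° A.
Step 6 — Complex power: S = V·I* = 0.008525 - j0.9481 VA.
Step 7 — Real power: P = Re(S) = 0.008525 W.
Step 8 — Reactive power: Q = Im(S) = -0.9481 VAR.
Step 9 — Apparent power: |S| = 0.9481 VA.
Step 10 — Power factor: PF = P/|S| = 0.008992 (leading).

(a) P = 0.008525 W  (b) Q = -0.9481 VAR  (c) S = 0.9481 VA  (d) PF = 0.008992 (leading)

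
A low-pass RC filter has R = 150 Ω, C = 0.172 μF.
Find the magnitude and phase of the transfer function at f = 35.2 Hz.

Step 1 — Angular frequency: ω = 2π·35.2 = 221.2 rad/s.
Step 2 — Transfer function: H(jω) = 1/(1 + jωRC).
Step 3 — Denominator: 1 + jωRC = 1 + j·221.2·150·1.72e-07 = 1 + j0.005706.
Step 4 — H = 1 - j0.005706.
Step 5 — Magnitude: |H| = 1 (-0.0 dB); phase: φ = -0.3°.

|H| = 1 (-0.0 dB), φ = -0.3°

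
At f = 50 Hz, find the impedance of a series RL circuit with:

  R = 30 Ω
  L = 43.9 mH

Step 1 — Angular frequency: ω = 2π·f = 2π·50 = 314.2 rad/s.
Step 2 — Component impedances:
  R: Z = R = 30 Ω
  L: Z = jωL = j·314.2·0.0439 = 0 + j13.79 Ω
Step 3 — Series combination: Z_total = R + L = 30 + j13.79 Ω = 33.02∠24.7° Ω.

Z = 30 + j13.79 Ω = 33.02∠24.7° Ω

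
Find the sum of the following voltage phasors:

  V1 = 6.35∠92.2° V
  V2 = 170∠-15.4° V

Step 1 — Convert each phasor to rectangular form:
  V1 = 6.35·(cos(92.2°) + j·sin(92.2°)) = -0.2438 + j6.345 V
  V2 = 170·(cos(-15.4°) + j·sin(-15.4°)) = 163.9 - j45.14 V
Step 2 — Sum components: V_total = 163.7 - j38.8 V.
Step 3 — Convert to polar: |V_total| = 168.2 V, ∠V_total = -13.3°.

V_total = 168.2∠-13.3° V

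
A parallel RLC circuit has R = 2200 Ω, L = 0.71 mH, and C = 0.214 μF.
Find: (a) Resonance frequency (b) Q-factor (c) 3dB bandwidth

Step 1 — Resonance: ω₀ = 1/√(LC) = 1/√(0.00071·2.14e-07) = 8.113e+04 rad/s.
Step 2 — f₀ = ω₀/(2π) = 1.291e+04 Hz.
Step 3 — Parallel Q: Q = R/(ω₀L) = 2200/(8.113e+04·0.00071) = 38.19.
Step 4 — Bandwidth: Δω = ω₀/Q = 2124 rad/s; BW = Δω/(2π) = 338.1 Hz.

(a) f₀ = 1.291e+04 Hz  (b) Q = 38.19  (c) BW = 338.1 Hz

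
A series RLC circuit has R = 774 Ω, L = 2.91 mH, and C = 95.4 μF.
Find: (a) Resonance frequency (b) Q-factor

Step 1 — Resonance condition Im(Z)=0 gives ω₀ = 1/√(LC).
Step 2 — ω₀ = 1/√(0.00291·9.54e-05) = 1898 rad/s.
Step 3 — f₀ = ω₀/(2π) = 302.1 Hz.
Step 4 — Series Q: Q = ω₀L/R = 1898·0.00291/774 = 0.007136.

(a) f₀ = 302.1 Hz  (b) Q = 0.007136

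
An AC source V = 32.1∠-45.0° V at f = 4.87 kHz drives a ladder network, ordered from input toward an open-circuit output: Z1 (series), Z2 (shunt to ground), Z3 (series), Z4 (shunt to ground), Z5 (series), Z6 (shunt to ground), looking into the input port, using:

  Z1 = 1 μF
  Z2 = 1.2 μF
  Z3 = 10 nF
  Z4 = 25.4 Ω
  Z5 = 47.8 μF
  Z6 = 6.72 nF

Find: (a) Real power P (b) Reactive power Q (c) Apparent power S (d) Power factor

Step 1 — Angular frequency: ω = 2π·f = 2π·4870 = 3.06e+04 rad/s.
Step 2 — Component impedances:
  Z1: Z = 1/(jωC) = -j/(ω·C) = 0 - j32.68 Ω
  Z2: Z = 1/(jωC) = -j/(ω·C) = 0 - j27.23 Ω
  Z3: Z = 1/(jωC) = -j/(ω·C) = 0 - j3268 Ω
  Z4: Z = R = 25.4 Ω
  Z5: Z = 1/(jωC) = -j/(ω·C) = 0 - j0.6837 Ω
  Z6: Z = 1/(jωC) = -j/(ω·C) = 0 - j4863 Ω
Step 3 — Ladder network (open output): work backward from the far end, alternating series and parallel combinations. Z_in = 0.001735 - j59.69 Ω = 59.69∠-90.0° Ω.
Step 4 — Source phasor: V = 32.1∠-45.0° V = 22.7 - j22.7 V.
Step 5 — Current: I = V / Z = 0.3803 + j0.3803 A = 0.5378∠45.0° A.
Step 6 — Complex power: S = V·I* = 0.0005017 - j17.26 VA.
Step 7 — Real power: P = Re(S) = 0.0005017 W.
Step 8 — Reactive power: Q = Im(S) = -17.26 VAR.
Step 9 — Apparent power: |S| = 17.26 VA.
Step 10 — Power factor: PF = P/|S| = 2.906e-05 (leading).

(a) P = 0.0005017 W  (b) Q = -17.26 VAR  (c) S = 17.26 VA  (d) PF = 2.906e-05 (leading)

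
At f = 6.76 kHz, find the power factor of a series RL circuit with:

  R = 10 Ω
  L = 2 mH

Step 1 — Angular frequency: ω = 2π·f = 2π·6760 = 4.247e+04 rad/s.
Step 2 — Component impedances:
  R: Z = R = 10 Ω
  L: Z = jωL = j·4.247e+04·0.002 = 0 + j84.95 Ω
Step 3 — Series combination: Z_total = R + L = 10 + j84.95 Ω = 85.54∠83.3° Ω.
Step 4 — Power factor: PF = cos(φ) = Re(Z)/|Z| = 10/85.54 = 0.1169.
Step 5 — Type: Im(Z) = 84.95 ⇒ lagging (phase φ = 83.3°).

PF = 0.1169 (lagging, φ = 83.3°)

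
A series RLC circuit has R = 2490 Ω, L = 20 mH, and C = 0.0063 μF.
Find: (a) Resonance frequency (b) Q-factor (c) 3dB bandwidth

Step 1 — Resonance: ω₀ = 1/√(LC) = 1/√(0.02·6.3e-09) = 8.909e+04 rad/s.
Step 2 — f₀ = ω₀/(2π) = 1.418e+04 Hz.
Step 3 — Series Q: Q = ω₀L/R = 8.909e+04·0.02/2490 = 0.7156.
Step 4 — Bandwidth: Δω = ω₀/Q = 1.245e+05 rad/s; BW = Δω/(2π) = 1.981e+04 Hz.

(a) f₀ = 1.418e+04 Hz  (b) Q = 0.7156  (c) BW = 1.981e+04 Hz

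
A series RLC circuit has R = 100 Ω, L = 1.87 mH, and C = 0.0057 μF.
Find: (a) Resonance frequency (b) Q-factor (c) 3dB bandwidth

Step 1 — Resonance: ω₀ = 1/√(LC) = 1/√(0.00187·5.7e-09) = 3.063e+05 rad/s.
Step 2 — f₀ = ω₀/(2π) = 4.875e+04 Hz.
Step 3 — Series Q: Q = ω₀L/R = 3.063e+05·0.00187/100 = 5.728.
Step 4 — Bandwidth: Δω = ω₀/Q = 5.348e+04 rad/s; BW = Δω/(2π) = 8511 Hz.

(a) f₀ = 4.875e+04 Hz  (b) Q = 5.728  (c) BW = 8511 Hz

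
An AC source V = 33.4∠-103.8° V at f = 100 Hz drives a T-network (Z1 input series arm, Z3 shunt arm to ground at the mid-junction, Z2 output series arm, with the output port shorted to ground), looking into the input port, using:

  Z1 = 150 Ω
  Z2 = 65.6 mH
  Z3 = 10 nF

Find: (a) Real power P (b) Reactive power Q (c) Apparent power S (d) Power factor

Step 1 — Angular frequency: ω = 2π·f = 2π·100 = 628.3 rad/s.
Step 2 — Component impedances:
  Z1: Z = R = 150 Ω
  Z2: Z = jωL = j·628.3·0.0656 = 0 + j41.22 Ω
  Z3: Z = 1/(jωC) = -j/(ω·C) = 0 - j1.592e+05 Ω
Step 3 — With the output port shorted to ground, the output series arm Z2 runs from the junction to ground; the shunt arm Z3 also runs from the junction to ground. They appear in parallel: Z3 || Z2 = 0 + j41.23 Ω.
Step 4 — Series with input arm Z1: Z_in = Z1 + (Z3 || Z2) = 150 + j41.23 Ω = 155.6∠15.4° Ω.
Step 5 — Source phasor: V = 33.4∠-103.8° V = -7.967 - j32.44 V.
Step 6 — Current: I = V / Z = -0.1046 - j0.1875 A = 0.2147∠-119.2° A.
Step 7 — Complex power: S = V·I* = 6.915 + j1.901 VA.
Step 8 — Real power: P = Re(S) = 6.915 W.
Step 9 — Reactive power: Q = Im(S) = 1.901 VAR.
Step 10 — Apparent power: |S| = 7.171 VA.
Step 11 — Power factor: PF = P/|S| = 0.9642 (lagging).

(a) P = 6.915 W  (b) Q = 1.901 VAR  (c) S = 7.171 VA  (d) PF = 0.9642 (lagging)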